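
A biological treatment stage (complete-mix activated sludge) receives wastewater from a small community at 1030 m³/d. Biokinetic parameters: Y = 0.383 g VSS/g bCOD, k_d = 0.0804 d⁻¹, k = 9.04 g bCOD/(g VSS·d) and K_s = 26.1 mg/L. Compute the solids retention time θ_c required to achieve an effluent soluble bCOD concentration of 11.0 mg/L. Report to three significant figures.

θ_c ≈ 1.06 d

From 1/θ_c = Y·k·S/(K_s + S) − k_d: Y·k·S/(K_s+S) = 0.383 × 9.04 × 11.0 / (26.1 + 11.0) = 1.027 d⁻¹.
Then 1/θ_c = μ − k_d = 1.027 − 0.0804 = 0.9462 d⁻¹, giving θ_c = 1.057 d.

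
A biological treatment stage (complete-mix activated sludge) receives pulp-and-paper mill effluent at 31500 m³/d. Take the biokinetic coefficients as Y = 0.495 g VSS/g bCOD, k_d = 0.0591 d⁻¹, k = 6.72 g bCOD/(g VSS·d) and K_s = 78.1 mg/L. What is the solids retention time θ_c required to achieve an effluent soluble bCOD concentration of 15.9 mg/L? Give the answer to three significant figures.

Specific growth rate at S = 15.9 mg/L: μ = YkS/(K_s+S) = 0.495·6.72·15.9/(78.1+15.9) = 0.5627 d⁻¹.
θ_c = 1/(μ − k_d) = 1/(0.5627 − 0.0591) = 1/0.5036 = 1.986 d.

θ_c ≈ 1.99 d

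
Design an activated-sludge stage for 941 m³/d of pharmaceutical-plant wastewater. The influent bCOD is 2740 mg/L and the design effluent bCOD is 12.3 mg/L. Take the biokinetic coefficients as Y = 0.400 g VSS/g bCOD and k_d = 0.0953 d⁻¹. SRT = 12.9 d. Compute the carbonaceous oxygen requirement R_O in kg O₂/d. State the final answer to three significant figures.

The observed yield is Y_obs = Y/(1 + k_d·θ_c) = 0.400 / (1 + 0.0953 × 12.9) = 0.400 / 2.229 = 0.1794 g VSS per g bCOD removed.
Mass of bCOD removed per day: Q(S₀ − S) = 941 × 2728 g/m³ = 2567 kg/d.
Biomass synthesised: P_X = Y_obs × 2567 = 460.5 kg VSS/d.
Carbonaceous O₂ demand = substrate oxidised − cell-mass equivalent = 2567 − 1.42 × 460.5 = 1913 kg O₂/d.

R_O ≈ 1910 kg O₂/d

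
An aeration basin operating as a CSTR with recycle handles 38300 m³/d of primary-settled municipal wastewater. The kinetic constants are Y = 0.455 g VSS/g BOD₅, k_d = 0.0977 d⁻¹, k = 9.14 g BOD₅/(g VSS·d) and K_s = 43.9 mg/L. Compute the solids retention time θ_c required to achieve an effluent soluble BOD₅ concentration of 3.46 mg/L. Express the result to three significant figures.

Specific growth rate at S = 3.46 mg/L: μ = YkS/(K_s+S) = 0.455·9.14·3.46/(43.9+3.46) = 0.3038 d⁻¹.
θ_c = 1/(μ − k_d) = 1/(0.3038 − 0.0977) = 1/0.2061 = 4.851 d.

θ_c ≈ 4.85 d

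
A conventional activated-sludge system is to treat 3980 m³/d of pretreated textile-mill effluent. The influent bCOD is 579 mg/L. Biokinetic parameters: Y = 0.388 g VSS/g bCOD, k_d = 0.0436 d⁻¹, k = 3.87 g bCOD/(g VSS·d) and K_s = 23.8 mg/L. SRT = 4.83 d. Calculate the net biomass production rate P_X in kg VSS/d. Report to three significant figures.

P_X ≈ 732 kg VSS/d

From the Monod/SRT balance for a CMAS, S = K_s·(1+k_d θ_c)/[θ_c·(Y k − k_d) − 1] = 23.8 × (1 + 0.0436 × 4.83) / [4.83 × (0.388 × 3.87 − 0.0436) − 1] = 28.81 / 6.042 = 4.769 mg/L.
Observed yield with endogenous decay: Y_obs = Y / (1 + k_d·θ_c) = 0.388 / (1 + 0.0436 × 4.83) = 0.388 / 1.211 = 0.3205 g VSS/g bCOD.
ΔS = 579 − 4.77 = 574.2 mg/L, so the substrate removal rate is 3980 × 574.2/1000 = 2285 kg bCOD/d.
P_X = Y_obs · Q(S₀ − S) = 0.3205 × 2285 = 732.5 kg VSS/d.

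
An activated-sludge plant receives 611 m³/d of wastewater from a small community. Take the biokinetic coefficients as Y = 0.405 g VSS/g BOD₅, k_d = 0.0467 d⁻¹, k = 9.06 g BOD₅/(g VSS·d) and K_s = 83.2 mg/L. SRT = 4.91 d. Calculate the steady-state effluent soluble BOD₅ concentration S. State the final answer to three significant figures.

S ≈ 6.09 mg/L

For a completely mixed reactor with recycle the Lawrence–McCarty relation gives S = K_s·(1 + k_d·θ_c) / [θ_c·(Y·k − k_d) − 1] = 83.2 × (1 + 0.0467 × 4.91) / [4.91 × (0.405 × 9.06 − 0.0467) − 1] = 102.3 / 16.79 = 6.093 mg/L.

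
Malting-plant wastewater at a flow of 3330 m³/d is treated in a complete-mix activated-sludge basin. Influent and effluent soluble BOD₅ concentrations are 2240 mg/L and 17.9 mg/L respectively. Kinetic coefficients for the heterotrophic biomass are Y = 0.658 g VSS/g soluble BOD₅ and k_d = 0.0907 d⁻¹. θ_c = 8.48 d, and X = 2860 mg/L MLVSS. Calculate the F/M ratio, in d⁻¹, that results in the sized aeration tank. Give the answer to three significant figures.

From the SRT design equation V = Y Q (S₀−S) θ_c / [X (1 + k_d θ_c)] = 0.658 × 3330 × (2240 − 17.9) × 8.48 / [2860 × (1 + 0.0907 × 8.48)] = 4.13×10^7 / 5060 = 8160 m³.
F/M = Q·S₀ / (V·X) = 3330 × 2240 / (8160 × 2860) = 0.3196 g soluble BOD₅·(g VSS·d)⁻¹.

F/M ≈ 0.320 d⁻¹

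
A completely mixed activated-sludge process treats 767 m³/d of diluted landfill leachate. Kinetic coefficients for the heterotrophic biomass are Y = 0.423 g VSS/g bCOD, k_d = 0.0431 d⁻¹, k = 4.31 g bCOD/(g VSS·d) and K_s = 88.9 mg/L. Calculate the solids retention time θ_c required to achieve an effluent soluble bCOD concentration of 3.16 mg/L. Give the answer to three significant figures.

Specific growth rate at S = 3.16 mg/L: μ = YkS/(K_s+S) = 0.423·4.31·3.16/(88.9+3.16) = 0.06258 d⁻¹.
θ_c = 1/(μ − k_d) = 1/(0.06258 − 0.0431) = 1/0.01948 = 51.34 d.

θ_c ≈ 51.3 d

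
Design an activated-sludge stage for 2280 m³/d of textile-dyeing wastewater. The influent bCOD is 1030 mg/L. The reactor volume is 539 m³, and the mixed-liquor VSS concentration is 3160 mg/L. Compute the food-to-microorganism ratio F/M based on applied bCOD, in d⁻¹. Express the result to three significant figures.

Food-to-microorganism ratio F/M = Q S₀ / (V X) = 2280 × 1030 / (539.0 × 3160) = 1.379 d⁻¹.

F/M ≈ 1.38 d⁻¹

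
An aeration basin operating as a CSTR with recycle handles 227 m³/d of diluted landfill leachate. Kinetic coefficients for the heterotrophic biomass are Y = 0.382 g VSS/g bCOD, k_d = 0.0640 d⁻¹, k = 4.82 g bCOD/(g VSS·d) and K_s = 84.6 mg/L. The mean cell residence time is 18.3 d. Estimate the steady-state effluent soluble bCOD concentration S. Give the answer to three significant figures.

S ≈ 5.83 mg/L

For a completely mixed reactor with recycle the Lawrence–McCarty relation gives S = K_s·(1 + k_d·θ_c) / [θ_c·(Y·k − k_d) − 1] = 84.6 × (1 + 0.0640 × 18.3) / [18.3 × (0.382 × 4.82 − 0.0640) − 1] = 183.7 / 31.52 = 5.827 mg/L.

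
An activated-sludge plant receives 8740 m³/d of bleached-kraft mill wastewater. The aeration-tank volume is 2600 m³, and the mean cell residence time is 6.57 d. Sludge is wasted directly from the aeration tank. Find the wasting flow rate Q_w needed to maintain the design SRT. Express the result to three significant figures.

With mixed-liquor wasting, θ_c = V/Q_w, so Q_w = V/θ_c = 2600/6.57 = 395.7 m³/d.

Q_w ≈ 396 m³/d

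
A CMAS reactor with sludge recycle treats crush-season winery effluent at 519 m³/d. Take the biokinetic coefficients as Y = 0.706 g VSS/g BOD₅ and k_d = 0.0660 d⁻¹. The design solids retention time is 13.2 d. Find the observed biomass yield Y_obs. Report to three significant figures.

Correct the yield for decay: Y_obs = Y/(1 + k_d θ_c) = 0.706 / (1 + 0.0660 × 13.2) = 0.706 / 1.871 = 0.3773.

Y_obs ≈ 0.377 g VSS/g BOD₅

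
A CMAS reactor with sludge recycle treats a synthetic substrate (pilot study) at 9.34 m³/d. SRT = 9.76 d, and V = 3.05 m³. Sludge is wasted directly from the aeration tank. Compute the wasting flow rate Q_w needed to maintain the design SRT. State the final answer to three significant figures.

With mixed-liquor wasting, θ_c = V/Q_w, so Q_w = V/θ_c = 3.050/9.76 = 0.3125 m³/d.

Q_w ≈ 0.312 m³/d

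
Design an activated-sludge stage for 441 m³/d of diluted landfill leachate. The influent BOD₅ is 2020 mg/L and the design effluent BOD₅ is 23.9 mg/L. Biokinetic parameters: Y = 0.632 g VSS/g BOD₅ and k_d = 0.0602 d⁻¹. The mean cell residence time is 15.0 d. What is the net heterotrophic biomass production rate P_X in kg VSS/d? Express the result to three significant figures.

The observed yield is Y_obs = Y/(1 + k_d·θ_c) = 0.632 / (1 + 0.0602 × 15.0) = 0.632 / 1.903 = 0.3321 g VSS per g BOD₅ removed.
Substrate removed = Q·(S₀ − S) = 441 m³/d × (2020 − 23.9) g/m³ = 8.8×10^5 g/d = 880.3 kg/d.
Biomass produced: P_X = Y_obs·Q·ΔS = 0.3321 × 880.3 ≈ 292.3 kg VSS/d.

P_X ≈ 292 kg VSS/d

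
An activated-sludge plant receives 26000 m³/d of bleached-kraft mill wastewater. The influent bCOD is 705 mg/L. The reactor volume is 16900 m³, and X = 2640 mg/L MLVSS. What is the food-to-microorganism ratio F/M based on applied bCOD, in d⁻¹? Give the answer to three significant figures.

F/M ≈ 0.411 d⁻¹

F/M = Q·S₀ / (V·X) = 26000 × 705 / (16900 × 2640) = 0.4108 g bCOD·(g VSS·d)⁻¹.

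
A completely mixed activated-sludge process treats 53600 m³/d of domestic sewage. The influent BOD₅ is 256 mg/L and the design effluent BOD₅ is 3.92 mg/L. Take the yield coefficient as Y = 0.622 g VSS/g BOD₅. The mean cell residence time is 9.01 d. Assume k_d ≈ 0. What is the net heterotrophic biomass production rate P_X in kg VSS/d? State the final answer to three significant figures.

P_X ≈ 8400 kg VSS/d

No decay correction is needed, so Y_obs = Y = 0.622.
ΔS = 256 − 3.92 = 252.1 mg/L, so the substrate removal rate is 53600 × 252.1/1000 = 13511 kg BOD₅/d.
Net biomass production P_X = Y_obs × Q·(S₀ − S) = 0.6220 × 13511 = 8404 kg VSS/d.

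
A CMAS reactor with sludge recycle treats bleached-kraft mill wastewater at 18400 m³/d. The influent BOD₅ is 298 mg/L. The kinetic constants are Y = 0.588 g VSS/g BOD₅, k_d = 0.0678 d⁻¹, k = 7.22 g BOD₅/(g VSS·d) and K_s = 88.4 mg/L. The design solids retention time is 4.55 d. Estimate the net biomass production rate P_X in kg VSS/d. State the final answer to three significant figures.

For a completely mixed reactor with recycle the Lawrence–McCarty relation gives S = K_s·(1 + k_d·θ_c) / [θ_c·(Y·k − k_d) − 1] = 88.4 × (1 + 0.0678 × 4.55) / [4.55 × (0.588 × 7.22 − 0.0678) − 1] = 115.7 / 18.01 = 6.423 mg/L.
The observed yield is Y_obs = Y/(1 + k_d·θ_c) = 0.588 / (1 + 0.0678 × 4.55) = 0.588 / 1.308 = 0.4494 g VSS per g BOD₅ removed.
ΔS = 298 − 6.42 = 291.6 mg/L, so the substrate removal rate is 18400 × 291.6/1000 = 5365 kg BOD₅/d.
Biomass produced: P_X = Y_obs·Q·ΔS = 0.4494 × 5365 ≈ 2411 kg VSS/d.

P_X ≈ 2410 kg VSS/d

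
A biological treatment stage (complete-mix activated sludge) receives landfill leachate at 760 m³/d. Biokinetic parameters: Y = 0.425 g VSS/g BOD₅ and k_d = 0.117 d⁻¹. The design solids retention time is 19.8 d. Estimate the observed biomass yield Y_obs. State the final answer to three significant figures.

The observed yield is Y_obs = Y/(1 + k_d·θ_c) = 0.425 / (1 + 0.117 × 19.8) = 0.425 / 3.317 = 0.1281 g VSS per g BOD₅ removed.

Y_obs ≈ 0.128 g VSS/g BOD₅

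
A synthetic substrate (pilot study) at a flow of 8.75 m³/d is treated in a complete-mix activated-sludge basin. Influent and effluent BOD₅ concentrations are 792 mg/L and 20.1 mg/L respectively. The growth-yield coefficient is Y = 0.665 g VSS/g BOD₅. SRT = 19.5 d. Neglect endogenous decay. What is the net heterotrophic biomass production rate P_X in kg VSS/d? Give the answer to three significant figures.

Since k_d ≈ 0, Y_obs = Y = 0.665 g VSS/g BOD₅.
Substrate removed = Q·(S₀ − S) = 8.75 m³/d × (792 − 20.1) g/m³ = 6.75×10^3 g/d = 6.754 kg/d.
Net biomass production P_X = Y_obs × Q·(S₀ − S) = 0.6650 × 6.754 = 4.491 kg VSS/d.

P_X ≈ 4.49 kg VSS/d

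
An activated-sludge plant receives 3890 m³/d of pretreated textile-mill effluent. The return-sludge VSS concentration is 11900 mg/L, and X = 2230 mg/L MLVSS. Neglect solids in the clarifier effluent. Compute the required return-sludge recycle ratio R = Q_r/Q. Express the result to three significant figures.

R ≈ 0.231

Mass balance around the secondary clarifier (neglecting effluent solids): R = X / (X_r − X) = 2230 / (11900 − 2230) = 0.2306.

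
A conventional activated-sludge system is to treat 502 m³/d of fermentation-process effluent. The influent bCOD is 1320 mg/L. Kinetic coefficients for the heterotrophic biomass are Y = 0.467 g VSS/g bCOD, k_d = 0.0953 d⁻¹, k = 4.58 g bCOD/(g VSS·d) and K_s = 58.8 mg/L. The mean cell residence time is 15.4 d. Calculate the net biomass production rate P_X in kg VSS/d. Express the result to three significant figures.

P_X ≈ 125 kg VSS/d

Effluent substrate depends only on kinetics and SRT: S = K_s(1 + k_d θ_c) / [θ_c(Yk − k_d) − 1] = 58.8 × (1 + 0.0953 × 15.4) / [15.4 × (0.467 × 4.58 − 0.0953) − 1] = 145.1 / 30.47 = 4.762 mg/L.
Correct the yield for decay: Y_obs = Y/(1 + k_d θ_c) = 0.467 / (1 + 0.0953 × 15.4) = 0.467 / 2.468 = 0.1893.
ΔS = 1320 − 4.76 = 1315 mg/L, so the substrate removal rate is 502 × 1315/1000 = 660.3 kg bCOD/d.
P_X = Y_obs · Q(S₀ − S) = 0.1893 × 660.3 = 125.0 kg VSS/d.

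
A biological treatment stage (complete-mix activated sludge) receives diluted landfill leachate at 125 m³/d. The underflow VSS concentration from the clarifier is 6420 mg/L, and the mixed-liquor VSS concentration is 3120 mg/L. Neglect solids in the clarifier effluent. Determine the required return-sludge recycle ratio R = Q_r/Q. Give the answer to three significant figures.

R ≈ 0.945

Mass balance around the secondary clarifier (neglecting effluent solids): R = X / (X_r − X) = 3120 / (6420 − 3120) = 0.9455.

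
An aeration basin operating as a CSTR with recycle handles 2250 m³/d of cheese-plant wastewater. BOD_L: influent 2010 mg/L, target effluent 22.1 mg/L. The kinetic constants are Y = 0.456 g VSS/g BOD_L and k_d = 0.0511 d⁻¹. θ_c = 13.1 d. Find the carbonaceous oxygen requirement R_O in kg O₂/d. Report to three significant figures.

Y_obs = Y / (1 + k_d θ_c) = 0.456 / (1 + 0.0511 × 13.1) = 0.456 / 1.669 = 0.2732.
Substrate removed = Q·(S₀ − S) = 2250 m³/d × (2010 − 22.1) g/m³ = 4.47×10^6 g/d = 4473 kg/d.
P_X = Y_obs·Q·(S₀ − S) = 0.2732 × 4473 = 1222 kg VSS/d.
R_O = Q·(S₀ − S) − 1.42·P_X = 4473 − 1.42 × 1222 = 2738 kg O₂/d.

R_O ≈ 2740 kg O₂/d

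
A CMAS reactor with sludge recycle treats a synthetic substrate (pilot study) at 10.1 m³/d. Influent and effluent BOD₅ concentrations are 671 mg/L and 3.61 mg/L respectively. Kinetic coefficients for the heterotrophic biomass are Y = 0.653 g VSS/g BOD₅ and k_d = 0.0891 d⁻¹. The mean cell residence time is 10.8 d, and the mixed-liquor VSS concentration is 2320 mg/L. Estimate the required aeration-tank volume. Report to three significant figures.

Steady-state biomass mass balance: V·X·(1 + k_d·θ_c) = Y·Q·(S₀ − S)·θ_c, so V = 0.653 × 10.1 × (671 − 3.61) × 10.8 / [2320 × (1 + 0.0891 × 10.8)] = 4.75×10^4 / 4552 = 10.44 m³.

V ≈ 10.4 m³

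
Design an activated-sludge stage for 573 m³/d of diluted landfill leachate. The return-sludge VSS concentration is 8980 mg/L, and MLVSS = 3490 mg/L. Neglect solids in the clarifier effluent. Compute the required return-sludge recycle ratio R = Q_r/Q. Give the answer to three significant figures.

R ≈ 0.636

Mass balance around the secondary clarifier (neglecting effluent solids): R = X / (X_r − X) = 3490 / (8980 − 3490) = 0.6357.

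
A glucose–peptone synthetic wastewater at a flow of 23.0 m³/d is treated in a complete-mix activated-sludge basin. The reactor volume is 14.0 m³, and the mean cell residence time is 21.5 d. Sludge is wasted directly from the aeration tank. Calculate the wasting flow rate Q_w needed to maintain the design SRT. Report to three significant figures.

Q_w ≈ 0.651 m³/d

For wasting at MLVSS concentration, Q_w = V/θ_c = 14.00/21.5 = 0.6512 m³/d.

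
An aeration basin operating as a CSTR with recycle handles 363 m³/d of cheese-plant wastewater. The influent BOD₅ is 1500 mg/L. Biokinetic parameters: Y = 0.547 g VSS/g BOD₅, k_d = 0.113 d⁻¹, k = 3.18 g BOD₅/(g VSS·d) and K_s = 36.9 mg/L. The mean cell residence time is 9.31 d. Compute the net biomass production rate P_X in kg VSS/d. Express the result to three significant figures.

P_X ≈ 145 kg VSS/d

For a completely mixed reactor with recycle the Lawrence–McCarty relation gives S = K_s·(1 + k_d·θ_c) / [θ_c·(Y·k − k_d) − 1] = 36.9 × (1 + 0.113 × 9.31) / [9.31 × (0.547 × 3.18 − 0.113) − 1] = 75.72 / 14.14 = 5.354 mg/L.
The observed yield is Y_obs = Y/(1 + k_d·θ_c) = 0.547 / (1 + 0.113 × 9.31) = 0.547 / 2.052 = 0.2666 g VSS per g BOD₅ removed.
Q·(S₀ − S) = 363 × (1500 − 5.35) × 10⁻³ = 542.6 kg/d removed.
Biomass produced: P_X = Y_obs·Q·ΔS = 0.2666 × 542.6 ≈ 144.6 kg VSS/d.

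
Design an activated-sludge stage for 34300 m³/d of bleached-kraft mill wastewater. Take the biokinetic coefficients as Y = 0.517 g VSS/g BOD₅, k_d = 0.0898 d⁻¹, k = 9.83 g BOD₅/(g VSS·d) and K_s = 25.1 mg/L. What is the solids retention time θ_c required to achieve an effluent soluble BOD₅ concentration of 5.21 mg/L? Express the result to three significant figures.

θ_c ≈ 1.28 d

Specific growth rate at S = 5.21 mg/L: μ = YkS/(K_s+S) = 0.517·9.83·5.21/(25.1+5.21) = 0.8736 d⁻¹.
1/θ_c = 0.8736 − 0.0898 = 0.7838 d⁻¹, so θ_c = 1.276 d.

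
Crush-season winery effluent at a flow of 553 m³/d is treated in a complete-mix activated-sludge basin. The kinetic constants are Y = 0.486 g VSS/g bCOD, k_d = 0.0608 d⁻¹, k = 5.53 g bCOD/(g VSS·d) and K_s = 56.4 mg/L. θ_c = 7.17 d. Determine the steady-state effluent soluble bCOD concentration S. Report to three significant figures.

S ≈ 4.54 mg/L

Effluent substrate depends only on kinetics and SRT: S = K_s(1 + k_d θ_c) / [θ_c(Yk − k_d) − 1] = 56.4 × (1 + 0.0608 × 7.17) / [7.17 × (0.486 × 5.53 − 0.0608) − 1] = 80.99 / 17.83 = 4.541 mg/L.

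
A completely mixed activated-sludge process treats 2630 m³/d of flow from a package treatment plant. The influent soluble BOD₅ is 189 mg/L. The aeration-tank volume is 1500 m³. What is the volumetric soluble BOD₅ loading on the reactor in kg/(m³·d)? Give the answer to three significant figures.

Volumetric loading L_v = Q·S₀ / V = 2630 × 189 g/m³ / 1500 m³ = 331.4 g/(m³·d) = 0.3314 kg soluble BOD₅/(m³·d).

L_v ≈ 0.331 kg soluble BOD₅/(m³·d)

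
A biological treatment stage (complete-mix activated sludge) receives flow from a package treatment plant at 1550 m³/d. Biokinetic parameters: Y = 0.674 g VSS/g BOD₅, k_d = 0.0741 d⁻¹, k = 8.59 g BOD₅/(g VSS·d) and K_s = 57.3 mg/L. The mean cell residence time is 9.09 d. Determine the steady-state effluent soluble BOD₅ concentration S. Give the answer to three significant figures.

S ≈ 1.88 mg/L

From the Monod/SRT balance for a CMAS, S = K_s·(1+k_d θ_c)/[θ_c·(Y k − k_d) − 1] = 57.3 × (1 + 0.0741 × 9.09) / [9.09 × (0.674 × 8.59 − 0.0741) − 1] = 95.90 / 50.95 = 1.882 mg/L.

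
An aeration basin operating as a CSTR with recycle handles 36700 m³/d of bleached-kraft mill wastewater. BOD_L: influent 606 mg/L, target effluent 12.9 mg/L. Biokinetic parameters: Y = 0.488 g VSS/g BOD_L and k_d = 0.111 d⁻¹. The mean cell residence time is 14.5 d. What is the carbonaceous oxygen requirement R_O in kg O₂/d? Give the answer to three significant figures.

Correct the yield for decay: Y_obs = Y/(1 + k_d θ_c) = 0.488 / (1 + 0.111 × 14.5) = 0.488 / 2.609 = 0.1870.
ΔS = 606 − 12.9 = 593.1 mg/L, so the substrate removal rate is 36700 × 593.1/1000 = 21767 kg BOD_L/d.
P_X = Y_obs·Q·(S₀ − S) = 0.1870 × 21767 = 4071 kg VSS/d.
R_O = Q·ΔS − 1.42 P_X = 21767 − 5780 = 15987 kg O₂/d.

R_O ≈ 16000 kg O₂/d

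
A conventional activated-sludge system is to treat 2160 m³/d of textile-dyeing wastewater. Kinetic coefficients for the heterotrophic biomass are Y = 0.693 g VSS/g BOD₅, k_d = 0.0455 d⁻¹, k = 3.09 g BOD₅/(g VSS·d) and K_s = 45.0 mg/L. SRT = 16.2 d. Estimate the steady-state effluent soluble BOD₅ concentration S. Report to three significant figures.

For a completely mixed reactor with recycle the Lawrence–McCarty relation gives S = K_s·(1 + k_d·θ_c) / [θ_c·(Y·k − k_d) − 1] = 45.0 × (1 + 0.0455 × 16.2) / [16.2 × (0.693 × 3.09 − 0.0455) − 1] = 78.17 / 32.95 = 2.372 mg/L.

S ≈ 2.37 mg/L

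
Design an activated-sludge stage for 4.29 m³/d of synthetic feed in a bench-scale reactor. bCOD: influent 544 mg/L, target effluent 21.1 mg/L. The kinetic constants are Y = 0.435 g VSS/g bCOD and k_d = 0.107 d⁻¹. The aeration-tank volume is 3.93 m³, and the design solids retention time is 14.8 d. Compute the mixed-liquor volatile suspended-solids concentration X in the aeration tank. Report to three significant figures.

Solving the biomass balance for X: X = Y Q (S₀−S) θ_c / [V (1+k_d θ_c)] = 0.435 × 4.29 × (544 − 21.1) × 14.8 / [3.93 × (1 + 0.107 × 14.8)] = 1422 mg/L.

X ≈ 1420 mg/L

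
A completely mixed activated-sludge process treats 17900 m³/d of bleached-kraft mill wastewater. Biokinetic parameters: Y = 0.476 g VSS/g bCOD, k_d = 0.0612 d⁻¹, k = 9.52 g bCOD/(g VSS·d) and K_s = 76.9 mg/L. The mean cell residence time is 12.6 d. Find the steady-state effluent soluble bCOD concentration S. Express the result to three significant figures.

S ≈ 2.46 mg/L

Effluent substrate depends only on kinetics and SRT: S = K_s(1 + k_d θ_c) / [θ_c(Yk − k_d) − 1] = 76.9 × (1 + 0.0612 × 12.6) / [12.6 × (0.476 × 9.52 − 0.0612) − 1] = 136.2 / 55.33 = 2.462 mg/L.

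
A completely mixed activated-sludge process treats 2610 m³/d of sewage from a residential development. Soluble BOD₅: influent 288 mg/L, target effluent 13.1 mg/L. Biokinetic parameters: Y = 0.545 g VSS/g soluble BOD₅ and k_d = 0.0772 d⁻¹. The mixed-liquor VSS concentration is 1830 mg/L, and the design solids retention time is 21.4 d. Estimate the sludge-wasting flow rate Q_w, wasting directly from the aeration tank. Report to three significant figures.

Q_w ≈ 80.6 m³/d

Rearranging the biomass balance for a CMAS with decay, V = Y·Q·ΔS·θ_c / [X·(1+k_d θ_c)] = 0.545 × 2610 × (288 − 13.1) × 21.4 / [1830 × (1 + 0.0772 × 21.4)] = 8.37×10^6 / 4853 = 1724 m³.
Wasting from the aeration tank: Q_w = V / θ_c = 1724 / 21.4 = 80.57 m³/d.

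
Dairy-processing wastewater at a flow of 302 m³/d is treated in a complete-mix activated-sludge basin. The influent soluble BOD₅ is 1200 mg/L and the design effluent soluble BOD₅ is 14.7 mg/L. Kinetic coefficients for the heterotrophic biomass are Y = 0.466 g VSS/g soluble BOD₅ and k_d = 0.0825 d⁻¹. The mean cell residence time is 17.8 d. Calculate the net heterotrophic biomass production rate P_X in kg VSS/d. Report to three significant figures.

Y_obs = Y / (1 + k_d θ_c) = 0.466 / (1 + 0.0825 × 17.8) = 0.466 / 2.469 = 0.1888.
ΔS = 1200 − 14.7 = 1185 mg/L, so the substrate removal rate is 302 × 1185/1000 = 358.0 kg soluble BOD₅/d.
Biomass produced: P_X = Y_obs·Q·ΔS = 0.1888 × 358.0 ≈ 67.58 kg VSS/d.

P_X ≈ 67.6 kg VSS/d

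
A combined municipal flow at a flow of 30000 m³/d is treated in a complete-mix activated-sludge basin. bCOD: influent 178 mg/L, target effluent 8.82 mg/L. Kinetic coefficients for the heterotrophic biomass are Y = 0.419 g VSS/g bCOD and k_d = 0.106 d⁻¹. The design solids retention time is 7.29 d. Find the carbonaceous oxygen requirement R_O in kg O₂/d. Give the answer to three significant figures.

R_O ≈ 3370 kg O₂/d

Correct the yield for decay: Y_obs = Y/(1 + k_d θ_c) = 0.419 / (1 + 0.106 × 7.29) = 0.419 / 1.773 = 0.2364.
ΔS = 178 − 8.82 = 169.2 mg/L, so the substrate removal rate is 30000 × 169.2/1000 = 5075 kg bCOD/d.
P_X = Y_obs·Q·(S₀ − S) = 0.2364 × 5075 = 1200 kg VSS/d.
R_O = Q·ΔS − 1.42 P_X = 5075 − 1703 = 3372 kg O₂/d.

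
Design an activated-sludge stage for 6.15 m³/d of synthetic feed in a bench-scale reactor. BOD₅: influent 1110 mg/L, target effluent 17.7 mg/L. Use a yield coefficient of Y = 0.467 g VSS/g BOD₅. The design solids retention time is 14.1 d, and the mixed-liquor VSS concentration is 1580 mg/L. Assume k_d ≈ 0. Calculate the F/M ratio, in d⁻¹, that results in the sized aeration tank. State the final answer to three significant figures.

Biomass mass balance (decay neglected): V·X = Y·Q·(S₀ − S)·θ_c, so V = 0.467 × 6.15 × (1110 − 17.7) × 14.1 / 1580 = 28.00 m³.
Food-to-microorganism ratio F/M = Q S₀ / (V X) = 6.15 × 1110 / (28.00 × 1580) = 0.1543 d⁻¹.

F/M ≈ 0.154 d⁻¹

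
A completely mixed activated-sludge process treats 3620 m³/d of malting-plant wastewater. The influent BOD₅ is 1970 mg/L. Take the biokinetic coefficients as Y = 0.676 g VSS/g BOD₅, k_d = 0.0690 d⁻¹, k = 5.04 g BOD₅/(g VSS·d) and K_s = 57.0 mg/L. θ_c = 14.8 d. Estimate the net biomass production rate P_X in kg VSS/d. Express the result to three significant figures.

From the Monod/SRT balance for a CMAS, S = K_s·(1+k_d θ_c)/[θ_c·(Y k − k_d) − 1] = 57.0 × (1 + 0.0690 × 14.8) / [14.8 × (0.676 × 5.04 − 0.0690) − 1] = 115.2 / 48.40 = 2.380 mg/L.
Y_obs = Y / (1 + k_d θ_c) = 0.676 / (1 + 0.0690 × 14.8) = 0.676 / 2.021 = 0.3345.
Q·(S₀ − S) = 3620 × (1970 − 2.38) × 10⁻³ = 7123 kg/d removed.
Biomass produced: P_X = Y_obs·Q·ΔS = 0.3345 × 7123 ≈ 2382 kg VSS/d.

P_X ≈ 2380 kg VSS/d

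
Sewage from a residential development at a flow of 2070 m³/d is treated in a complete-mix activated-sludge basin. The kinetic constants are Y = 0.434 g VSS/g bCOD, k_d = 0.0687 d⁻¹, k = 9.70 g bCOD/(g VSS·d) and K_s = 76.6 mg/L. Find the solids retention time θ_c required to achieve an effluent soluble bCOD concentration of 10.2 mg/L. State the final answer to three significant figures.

θ_c ≈ 2.35 d

At the target effluent, Y k S/(K_s+S) = 0.434×9.70×10.2/86.80 = 0.4947 d⁻¹.
θ_c = 1/(μ − k_d) = 1/(0.4947 − 0.0687) = 1/0.4260 = 2.347 d.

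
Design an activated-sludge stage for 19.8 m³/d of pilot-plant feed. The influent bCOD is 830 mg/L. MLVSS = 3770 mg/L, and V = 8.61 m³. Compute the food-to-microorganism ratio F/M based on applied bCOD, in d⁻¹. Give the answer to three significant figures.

F/M = applied load / biomass = Q·S₀/(V·X) = 19.8 × 830 / (8.610 × 3770) = 0.5063 d⁻¹.

F/M ≈ 0.506 d⁻¹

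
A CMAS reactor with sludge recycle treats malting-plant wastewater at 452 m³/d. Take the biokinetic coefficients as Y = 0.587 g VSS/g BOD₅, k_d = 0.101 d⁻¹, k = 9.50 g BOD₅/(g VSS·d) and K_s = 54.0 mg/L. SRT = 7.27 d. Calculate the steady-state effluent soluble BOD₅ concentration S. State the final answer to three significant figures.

S ≈ 2.41 mg/L

From the Monod/SRT balance for a CMAS, S = K_s·(1+k_d θ_c)/[θ_c·(Y k − k_d) − 1] = 54.0 × (1 + 0.101 × 7.27) / [7.27 × (0.587 × 9.50 − 0.101) − 1] = 93.65 / 38.81 = 2.413 mg/L.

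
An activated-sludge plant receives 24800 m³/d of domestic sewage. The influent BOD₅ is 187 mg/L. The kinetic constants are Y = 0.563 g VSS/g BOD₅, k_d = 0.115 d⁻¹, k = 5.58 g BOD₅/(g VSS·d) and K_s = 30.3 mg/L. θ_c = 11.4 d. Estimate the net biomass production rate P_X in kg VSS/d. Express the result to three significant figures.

From the Monod/SRT balance for a CMAS, S = K_s·(1+k_d θ_c)/[θ_c·(Y k − k_d) − 1] = 30.3 × (1 + 0.115 × 11.4) / [11.4 × (0.563 × 5.58 − 0.115) − 1] = 70.02 / 33.50 = 2.090 mg/L.
The observed yield is Y_obs = Y/(1 + k_d·θ_c) = 0.563 / (1 + 0.115 × 11.4) = 0.563 / 2.311 = 0.2436 g VSS per g BOD₅ removed.
Q·(S₀ − S) = 24800 × (187 − 2.09) × 10⁻³ = 4586 kg/d removed.
So the net sludge growth is P_X = 0.2436 × 4586 = 1117 kg VSS/d.

P_X ≈ 1120 kg VSS/d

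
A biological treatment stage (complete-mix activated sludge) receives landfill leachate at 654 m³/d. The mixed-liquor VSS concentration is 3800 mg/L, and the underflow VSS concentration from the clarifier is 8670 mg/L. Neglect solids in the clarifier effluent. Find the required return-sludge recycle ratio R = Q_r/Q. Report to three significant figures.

Mass balance around the secondary clarifier (neglecting effluent solids): R = X / (X_r − X) = 3800 / (8670 − 3800) = 0.7803.

R ≈ 0.780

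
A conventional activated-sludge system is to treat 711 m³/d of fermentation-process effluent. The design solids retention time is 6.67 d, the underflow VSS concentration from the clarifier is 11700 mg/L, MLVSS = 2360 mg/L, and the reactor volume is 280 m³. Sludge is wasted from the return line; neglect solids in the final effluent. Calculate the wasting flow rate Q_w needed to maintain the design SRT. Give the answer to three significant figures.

Q_w ≈ 8.47 m³/d

Q_w = (V·X)/(θ_c X_r) = 280.0 × 2360 / (6.67 × 11700) = 8.468 m³/d.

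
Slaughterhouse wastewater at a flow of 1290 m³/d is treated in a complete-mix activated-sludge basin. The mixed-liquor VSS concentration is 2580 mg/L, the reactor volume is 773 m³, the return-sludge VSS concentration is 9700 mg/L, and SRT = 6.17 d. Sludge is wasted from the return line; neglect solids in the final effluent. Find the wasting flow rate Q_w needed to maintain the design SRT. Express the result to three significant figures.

Q_w ≈ 33.3 m³/d

Q_w = (V·X)/(θ_c X_r) = 773.0 × 2580 / (6.17 × 9700) = 33.32 m³/d.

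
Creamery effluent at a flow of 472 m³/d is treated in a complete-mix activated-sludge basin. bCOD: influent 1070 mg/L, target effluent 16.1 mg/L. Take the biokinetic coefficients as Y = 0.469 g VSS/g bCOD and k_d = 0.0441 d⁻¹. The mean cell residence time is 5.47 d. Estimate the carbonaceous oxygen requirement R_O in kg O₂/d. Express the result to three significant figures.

R_O ≈ 231 kg O₂/d

Y_obs = Y / (1 + k_d θ_c) = 0.469 / (1 + 0.0441 × 5.47) = 0.469 / 1.241 = 0.3779.
Q·(S₀ − S) = 472 × (1070 − 16.1) × 10⁻³ = 497.4 kg/d removed.
P_X = Y_obs·Q·(S₀ − S) = 0.3779 × 497.4 = 188.0 kg VSS/d.
R_O = Q·ΔS − 1.42 P_X = 497.4 − 266.9 = 230.5 kg O₂/d.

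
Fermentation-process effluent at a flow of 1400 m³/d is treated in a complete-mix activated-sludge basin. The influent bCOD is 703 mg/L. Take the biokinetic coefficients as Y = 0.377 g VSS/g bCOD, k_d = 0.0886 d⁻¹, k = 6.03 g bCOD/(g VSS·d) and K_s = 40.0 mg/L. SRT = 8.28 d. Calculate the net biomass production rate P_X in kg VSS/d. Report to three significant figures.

P_X ≈ 213 kg VSS/d

Effluent substrate depends only on kinetics and SRT: S = K_s(1 + k_d θ_c) / [θ_c(Yk − k_d) − 1] = 40.0 × (1 + 0.0886 × 8.28) / [8.28 × (0.377 × 6.03 − 0.0886) − 1] = 69.34 / 17.09 = 4.058 mg/L.
Y_obs = Y / (1 + k_d θ_c) = 0.377 / (1 + 0.0886 × 8.28) = 0.377 / 1.734 = 0.2175.
ΔS = 703 − 4.06 = 698.9 mg/L, so the substrate removal rate is 1400 × 698.9/1000 = 978.5 kg bCOD/d.
P_X = Y_obs · Q(S₀ − S) = 0.2175 × 978.5 = 212.8 kg VSS/d.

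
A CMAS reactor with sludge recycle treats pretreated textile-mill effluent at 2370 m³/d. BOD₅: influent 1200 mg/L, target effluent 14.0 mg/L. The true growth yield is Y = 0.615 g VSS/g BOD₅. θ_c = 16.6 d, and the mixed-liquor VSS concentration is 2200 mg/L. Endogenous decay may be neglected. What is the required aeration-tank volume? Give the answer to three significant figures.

V ≈ 13000 m³

With k_d = 0 the design equation reduces to V = Y Q (S₀−S) θ_c / X = 0.615 × 2370 × (1200 − 14.0) × 16.6 / 2200 = 13043 m³.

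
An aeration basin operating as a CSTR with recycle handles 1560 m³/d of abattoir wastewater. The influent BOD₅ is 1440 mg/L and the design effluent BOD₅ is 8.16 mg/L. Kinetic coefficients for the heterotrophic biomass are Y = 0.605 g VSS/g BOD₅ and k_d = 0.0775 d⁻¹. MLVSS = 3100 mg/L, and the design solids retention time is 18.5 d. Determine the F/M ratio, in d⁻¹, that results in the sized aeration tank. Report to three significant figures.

F/M ≈ 0.219 d⁻¹

Rearranging the biomass balance for a CMAS with decay, V = Y·Q·ΔS·θ_c / [X·(1+k_d θ_c)] = 0.605 × 1560 × (1440 − 8.16) × 18.5 / [3100 × (1 + 0.0775 × 18.5)] = 2.5×10^7 / 7545 = 3314 m³.
F/M = Q·S₀ / (V·X) = 1560 × 1440 / (3314 × 3100) = 0.2187 g BOD₅·(g VSS·d)⁻¹.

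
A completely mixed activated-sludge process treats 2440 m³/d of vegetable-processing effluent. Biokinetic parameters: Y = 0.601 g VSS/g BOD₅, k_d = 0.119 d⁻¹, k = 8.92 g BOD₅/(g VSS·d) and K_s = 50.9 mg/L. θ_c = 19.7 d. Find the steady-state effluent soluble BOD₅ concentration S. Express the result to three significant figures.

From the Monod/SRT balance for a CMAS, S = K_s·(1+k_d θ_c)/[θ_c·(Y k − k_d) − 1] = 50.9 × (1 + 0.119 × 19.7) / [19.7 × (0.601 × 8.92 − 0.119) − 1] = 170.2 / 102.3 = 1.665 mg/L.

S ≈ 1.66 mg/L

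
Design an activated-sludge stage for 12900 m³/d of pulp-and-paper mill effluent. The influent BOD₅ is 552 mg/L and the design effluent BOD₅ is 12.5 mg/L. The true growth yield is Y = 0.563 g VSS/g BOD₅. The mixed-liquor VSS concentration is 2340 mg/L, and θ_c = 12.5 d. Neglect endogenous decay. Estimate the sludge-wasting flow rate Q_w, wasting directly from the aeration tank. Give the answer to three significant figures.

Q_w ≈ 1670 m³/d

Biomass mass balance (decay neglected): V·X = Y·Q·(S₀ − S)·θ_c, so V = 0.563 × 12900 × (552 − 12.5) × 12.5 / 2340 = 20931 m³.
Wasting from the aeration tank: Q_w = V / θ_c = 20931 / 12.5 = 1674 m³/d.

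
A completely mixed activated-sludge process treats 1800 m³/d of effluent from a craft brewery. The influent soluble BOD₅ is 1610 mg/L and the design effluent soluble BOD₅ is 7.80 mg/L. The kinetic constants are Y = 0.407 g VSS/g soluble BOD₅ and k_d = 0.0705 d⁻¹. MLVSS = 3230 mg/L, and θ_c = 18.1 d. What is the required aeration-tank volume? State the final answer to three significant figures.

Rearranging the biomass balance for a CMAS with decay, V = Y·Q·ΔS·θ_c / [X·(1+k_d θ_c)] = 0.407 × 1800 × (1610 − 7.80) × 18.1 / [3230 × (1 + 0.0705 × 18.1)] = 2.12×10^7 / 7352 = 2890 m³.

V ≈ 2890 m³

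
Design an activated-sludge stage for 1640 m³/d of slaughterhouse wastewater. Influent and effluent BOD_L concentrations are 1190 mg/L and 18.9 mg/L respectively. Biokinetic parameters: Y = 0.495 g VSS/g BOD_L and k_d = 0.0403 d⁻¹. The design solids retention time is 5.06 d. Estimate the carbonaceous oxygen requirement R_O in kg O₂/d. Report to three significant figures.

Observed yield with endogenous decay: Y_obs = Y / (1 + k_d·θ_c) = 0.495 / (1 + 0.0403 × 5.06) = 0.495 / 1.204 = 0.4112 g VSS/g BOD_L.
Q·(S₀ − S) = 1640 × (1190 − 18.9) × 10⁻³ = 1921 kg/d removed.
Biomass synthesised: P_X = Y_obs × 1921 = 789.7 kg VSS/d.
R_O = Q·ΔS − 1.42 P_X = 1921 − 1121 = 799.3 kg O₂/d.

R_O ≈ 799 kg O₂/d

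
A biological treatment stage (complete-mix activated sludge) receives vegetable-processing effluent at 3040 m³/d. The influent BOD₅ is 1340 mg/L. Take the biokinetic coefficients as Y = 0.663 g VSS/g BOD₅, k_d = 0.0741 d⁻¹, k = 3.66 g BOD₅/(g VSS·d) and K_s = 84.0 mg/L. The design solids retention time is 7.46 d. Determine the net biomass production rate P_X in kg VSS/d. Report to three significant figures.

Effluent substrate depends only on kinetics and SRT: S = K_s(1 + k_d θ_c) / [θ_c(Yk − k_d) − 1] = 84.0 × (1 + 0.0741 × 7.46) / [7.46 × (0.663 × 3.66 − 0.0741) − 1] = 130.4 / 16.55 = 7.881 mg/L.
Observed yield with endogenous decay: Y_obs = Y / (1 + k_d·θ_c) = 0.663 / (1 + 0.0741 × 7.46) = 0.663 / 1.553 = 0.4270 g VSS/g BOD₅.
Q·(S₀ − S) = 3040 × (1340 − 7.88) × 10⁻³ = 4050 kg/d removed.
Biomass produced: P_X = Y_obs·Q·ΔS = 0.4270 × 4050 ≈ 1729 kg VSS/d.

P_X ≈ 1730 kg VSS/d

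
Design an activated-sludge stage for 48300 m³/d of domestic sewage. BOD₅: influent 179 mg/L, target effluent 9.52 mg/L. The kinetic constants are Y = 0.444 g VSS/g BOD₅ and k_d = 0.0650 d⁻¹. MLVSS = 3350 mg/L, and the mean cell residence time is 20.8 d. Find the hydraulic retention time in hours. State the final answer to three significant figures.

τ ≈ 4.77 h

Rearranging the biomass balance for a CMAS with decay, V = Y·Q·ΔS·θ_c / [X·(1+k_d θ_c)] = 0.444 × 48300 × (179 − 9.52) × 20.8 / [3350 × (1 + 0.0650 × 20.8)] = 7.56×10^7 / 7879 = 9595 m³.
Hydraulic retention time τ = V/Q = 9595 / 48300 = 0.1986 d = 4.768 h.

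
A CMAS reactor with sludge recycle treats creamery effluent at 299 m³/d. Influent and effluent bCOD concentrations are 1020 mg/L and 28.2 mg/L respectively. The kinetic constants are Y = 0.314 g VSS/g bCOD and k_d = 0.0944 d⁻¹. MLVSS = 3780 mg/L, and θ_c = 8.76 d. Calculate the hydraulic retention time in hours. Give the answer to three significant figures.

From the SRT design equation V = Y Q (S₀−S) θ_c / [X (1 + k_d θ_c)] = 0.314 × 299 × (1020 − 28.2) × 8.76 / [3780 × (1 + 0.0944 × 8.76)] = 8.16×10^5 / 6906 = 118.1 m³.
Hydraulic retention time τ = V/Q = 118.1 / 299 = 0.3950 d = 9.481 h.

τ ≈ 9.48 h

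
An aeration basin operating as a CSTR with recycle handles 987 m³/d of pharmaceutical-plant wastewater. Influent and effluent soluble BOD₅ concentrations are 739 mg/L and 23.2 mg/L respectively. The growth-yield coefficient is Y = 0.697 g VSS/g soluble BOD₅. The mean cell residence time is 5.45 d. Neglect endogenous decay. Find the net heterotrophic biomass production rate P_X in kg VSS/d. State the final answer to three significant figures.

With endogenous decay neglected, the observed yield equals the true yield: Y_obs = Y = 0.697 g VSS/g soluble BOD₅.
ΔS = 739 − 23.2 = 715.8 mg/L, so the substrate removal rate is 987 × 715.8/1000 = 706.5 kg soluble BOD₅/d.
P_X = Y_obs · Q(S₀ − S) = 0.6970 × 706.5 = 492.4 kg VSS/d.

P_X ≈ 492 kg VSS/d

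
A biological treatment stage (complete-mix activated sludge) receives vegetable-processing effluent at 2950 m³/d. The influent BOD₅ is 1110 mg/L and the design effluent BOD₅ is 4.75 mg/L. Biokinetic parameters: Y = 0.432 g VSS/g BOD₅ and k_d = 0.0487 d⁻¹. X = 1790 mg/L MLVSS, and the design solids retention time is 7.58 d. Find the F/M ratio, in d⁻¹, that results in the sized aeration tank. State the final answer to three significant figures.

F/M ≈ 0.420 d⁻¹

Rearranging the biomass balance for a CMAS with decay, V = Y·Q·ΔS·θ_c / [X·(1+k_d θ_c)] = 0.432 × 2950 × (1110 − 4.75) × 7.58 / [1790 × (1 + 0.0487 × 7.58)] = 1.07×10^7 / 2451 = 4356 m³.
Food-to-microorganism ratio F/M = Q S₀ / (V X) = 2950 × 1110 / (4356 × 1790) = 0.4199 d⁻¹.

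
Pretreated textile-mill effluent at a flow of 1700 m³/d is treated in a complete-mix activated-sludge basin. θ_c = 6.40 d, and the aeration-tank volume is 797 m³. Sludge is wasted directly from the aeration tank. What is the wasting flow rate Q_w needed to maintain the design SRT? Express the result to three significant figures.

For wasting at MLVSS concentration, Q_w = V/θ_c = 797.0/6.40 = 124.5 m³/d.

Q_w ≈ 125 m³/d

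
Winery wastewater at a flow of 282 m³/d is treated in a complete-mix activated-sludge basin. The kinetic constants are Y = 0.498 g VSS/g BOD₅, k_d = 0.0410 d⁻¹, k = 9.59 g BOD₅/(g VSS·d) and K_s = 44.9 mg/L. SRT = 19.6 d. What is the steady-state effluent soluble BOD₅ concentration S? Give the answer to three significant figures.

From the Monod/SRT balance for a CMAS, S = K_s·(1+k_d θ_c)/[θ_c·(Y k − k_d) − 1] = 44.9 × (1 + 0.0410 × 19.6) / [19.6 × (0.498 × 9.59 − 0.0410) − 1] = 80.98 / 91.80 = 0.8821 mg/L.

S ≈ 0.882 mg/L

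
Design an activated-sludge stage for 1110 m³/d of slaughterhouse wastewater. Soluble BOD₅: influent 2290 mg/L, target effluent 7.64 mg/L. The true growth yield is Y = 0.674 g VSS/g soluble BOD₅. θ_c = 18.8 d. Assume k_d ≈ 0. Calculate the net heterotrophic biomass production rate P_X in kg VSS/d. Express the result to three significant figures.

P_X ≈ 1710 kg VSS/d

With endogenous decay neglected, the observed yield equals the true yield: Y_obs = Y = 0.674 g VSS/g soluble BOD₅.
Substrate removed = Q·(S₀ − S) = 1110 m³/d × (2290 − 7.64) g/m³ = 2.53×10^6 g/d = 2533 kg/d.
So the net sludge growth is P_X = 0.6740 × 2533 = 1708 kg VSS/d.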